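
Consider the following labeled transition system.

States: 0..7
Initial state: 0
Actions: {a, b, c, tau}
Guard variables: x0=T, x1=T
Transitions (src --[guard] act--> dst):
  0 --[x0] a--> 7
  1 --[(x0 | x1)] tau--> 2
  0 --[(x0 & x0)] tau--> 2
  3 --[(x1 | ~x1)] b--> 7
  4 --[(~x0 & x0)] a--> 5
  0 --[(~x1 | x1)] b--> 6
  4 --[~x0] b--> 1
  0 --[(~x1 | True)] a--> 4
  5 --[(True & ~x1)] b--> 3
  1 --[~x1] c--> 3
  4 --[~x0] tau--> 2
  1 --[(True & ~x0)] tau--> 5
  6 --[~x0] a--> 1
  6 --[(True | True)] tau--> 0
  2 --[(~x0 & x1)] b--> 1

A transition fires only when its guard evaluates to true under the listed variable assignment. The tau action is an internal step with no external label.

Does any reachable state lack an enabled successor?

Answer: DEADLOCK at state 2

Working:
Reach set: {0,2,4,6,7}
  0: a→4  a→7  b→6  tau→2  [deg 4]
  2: ∅  [no exit]
  4: ∅  [no exit]
  6: tau→0  [deg 1]
  7: ∅  [no exit]
witness 2: tau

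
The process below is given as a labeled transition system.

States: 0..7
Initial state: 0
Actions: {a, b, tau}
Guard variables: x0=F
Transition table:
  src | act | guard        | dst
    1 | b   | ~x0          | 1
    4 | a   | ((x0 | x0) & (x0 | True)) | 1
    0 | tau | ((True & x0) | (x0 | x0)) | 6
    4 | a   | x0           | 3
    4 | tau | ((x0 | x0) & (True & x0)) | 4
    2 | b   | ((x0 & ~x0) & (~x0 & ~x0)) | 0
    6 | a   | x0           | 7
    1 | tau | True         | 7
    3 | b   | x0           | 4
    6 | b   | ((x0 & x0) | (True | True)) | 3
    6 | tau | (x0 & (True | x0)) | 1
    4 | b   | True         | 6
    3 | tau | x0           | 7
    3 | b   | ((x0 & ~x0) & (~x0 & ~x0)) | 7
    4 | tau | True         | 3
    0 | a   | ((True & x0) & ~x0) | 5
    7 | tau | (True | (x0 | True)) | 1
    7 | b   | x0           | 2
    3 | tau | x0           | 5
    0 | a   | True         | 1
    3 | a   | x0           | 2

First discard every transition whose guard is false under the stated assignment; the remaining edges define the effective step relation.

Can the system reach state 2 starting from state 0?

Answer: UNREACHABLE

Working:
7 transition(s) survive guard evaluation.
depth 0: {0}
depth 1: {1}  cumulative {0,1}
depth 2: {7}  cumulative {0,1,7}
Reachable = {0,1,7}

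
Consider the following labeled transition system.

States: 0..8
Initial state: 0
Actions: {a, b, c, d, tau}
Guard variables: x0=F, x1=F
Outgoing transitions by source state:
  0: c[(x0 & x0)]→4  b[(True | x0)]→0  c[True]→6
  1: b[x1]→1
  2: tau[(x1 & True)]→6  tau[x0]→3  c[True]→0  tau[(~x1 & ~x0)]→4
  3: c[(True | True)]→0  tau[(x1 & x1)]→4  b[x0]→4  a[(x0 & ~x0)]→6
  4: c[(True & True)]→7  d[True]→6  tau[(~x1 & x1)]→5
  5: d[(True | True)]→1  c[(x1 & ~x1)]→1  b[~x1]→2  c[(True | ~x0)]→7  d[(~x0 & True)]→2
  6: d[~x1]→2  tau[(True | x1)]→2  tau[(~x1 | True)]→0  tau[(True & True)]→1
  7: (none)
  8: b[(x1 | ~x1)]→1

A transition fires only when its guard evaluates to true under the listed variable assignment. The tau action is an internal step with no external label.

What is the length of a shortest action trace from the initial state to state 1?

Breadth-first toward 1:
  Layer 0: {0}
  Layer 1: {6}
  Layer 2: {1,2}
first hit 1 at d=2 via c·tau

Answer: 2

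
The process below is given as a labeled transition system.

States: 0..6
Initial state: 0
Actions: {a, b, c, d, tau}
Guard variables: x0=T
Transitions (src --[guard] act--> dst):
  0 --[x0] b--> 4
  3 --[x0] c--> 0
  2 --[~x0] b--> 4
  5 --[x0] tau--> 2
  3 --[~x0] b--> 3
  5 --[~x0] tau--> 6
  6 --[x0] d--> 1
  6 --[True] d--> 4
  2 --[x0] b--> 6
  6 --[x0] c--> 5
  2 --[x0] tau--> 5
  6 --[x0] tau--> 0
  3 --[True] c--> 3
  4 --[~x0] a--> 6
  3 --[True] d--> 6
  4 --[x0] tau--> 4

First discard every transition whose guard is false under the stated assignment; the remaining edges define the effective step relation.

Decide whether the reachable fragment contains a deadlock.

Answer: DEADLOCK-FREE

Analysis:
Reach set: {0,4}
  0: b→4  [1 exit(s)]
  4: tau→4  [1 exit(s)]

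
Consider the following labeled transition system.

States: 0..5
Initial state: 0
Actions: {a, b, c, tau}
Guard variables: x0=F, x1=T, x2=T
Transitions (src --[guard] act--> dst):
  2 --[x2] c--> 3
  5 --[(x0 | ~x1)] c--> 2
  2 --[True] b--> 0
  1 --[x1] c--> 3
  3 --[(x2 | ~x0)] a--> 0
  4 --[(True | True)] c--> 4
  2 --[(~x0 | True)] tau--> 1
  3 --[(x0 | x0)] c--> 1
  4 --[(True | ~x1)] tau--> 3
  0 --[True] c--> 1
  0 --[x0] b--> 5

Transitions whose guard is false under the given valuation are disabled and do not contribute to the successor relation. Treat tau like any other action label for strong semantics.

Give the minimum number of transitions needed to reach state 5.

BFS to 5:
  L0 = {0}
  L1 = {1}
  L2 = {3}
5 never appears.

Answer: UNREACHABLE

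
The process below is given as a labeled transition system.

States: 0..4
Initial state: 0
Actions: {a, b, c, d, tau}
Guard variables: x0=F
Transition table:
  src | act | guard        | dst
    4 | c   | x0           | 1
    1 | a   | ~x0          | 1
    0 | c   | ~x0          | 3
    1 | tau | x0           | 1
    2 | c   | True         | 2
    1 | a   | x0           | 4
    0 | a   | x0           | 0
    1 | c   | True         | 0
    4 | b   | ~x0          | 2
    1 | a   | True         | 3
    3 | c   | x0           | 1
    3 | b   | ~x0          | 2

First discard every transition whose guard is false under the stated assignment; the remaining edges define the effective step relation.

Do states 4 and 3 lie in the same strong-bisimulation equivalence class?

Refine partition for ~:
  π0 = {{0,1,2,3,4}}
  π1 = {{0,2},{1},{3,4}}
  π2 = {{0},{1},{2},{3,4}}
stable after 3 split(s): 4 block(s)
class of 4: {3,4}; class of 3: {3,4}

Answer: BISIMILAR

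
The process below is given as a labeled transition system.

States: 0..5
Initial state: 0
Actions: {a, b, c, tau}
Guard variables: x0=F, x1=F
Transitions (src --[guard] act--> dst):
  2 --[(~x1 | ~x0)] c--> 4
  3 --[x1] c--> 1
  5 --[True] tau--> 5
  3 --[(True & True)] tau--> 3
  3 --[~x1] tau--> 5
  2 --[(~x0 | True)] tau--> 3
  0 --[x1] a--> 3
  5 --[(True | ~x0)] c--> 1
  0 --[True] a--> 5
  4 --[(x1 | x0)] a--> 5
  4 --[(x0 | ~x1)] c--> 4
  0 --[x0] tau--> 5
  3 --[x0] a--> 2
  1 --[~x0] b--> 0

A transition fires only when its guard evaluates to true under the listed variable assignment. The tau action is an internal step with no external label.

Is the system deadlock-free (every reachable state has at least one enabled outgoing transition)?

Answer: DEADLOCK-FREE

Working:
Reach set: {0,1,5}
  0: a→5  [1 out]
  1: b→0  [1 out]
  5: c→1  tau→5  [2 out]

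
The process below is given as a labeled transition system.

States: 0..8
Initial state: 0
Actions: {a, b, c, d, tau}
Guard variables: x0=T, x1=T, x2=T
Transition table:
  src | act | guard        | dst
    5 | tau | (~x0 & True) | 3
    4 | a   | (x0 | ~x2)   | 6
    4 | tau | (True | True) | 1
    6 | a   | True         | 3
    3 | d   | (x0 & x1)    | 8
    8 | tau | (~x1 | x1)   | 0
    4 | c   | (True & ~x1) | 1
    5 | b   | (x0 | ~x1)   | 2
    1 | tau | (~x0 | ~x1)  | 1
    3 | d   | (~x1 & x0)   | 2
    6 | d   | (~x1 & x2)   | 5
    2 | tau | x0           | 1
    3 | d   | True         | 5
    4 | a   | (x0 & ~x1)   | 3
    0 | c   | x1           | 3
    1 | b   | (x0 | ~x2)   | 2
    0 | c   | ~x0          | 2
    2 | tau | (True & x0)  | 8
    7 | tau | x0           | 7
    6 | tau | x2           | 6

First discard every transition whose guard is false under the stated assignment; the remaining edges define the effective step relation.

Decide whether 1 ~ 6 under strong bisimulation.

Bisimulation quotient by refinement:
  round 0: {{0,1,2,3,4,5,6,7,8}}
  round 1: {{0},{1,5},{2,7,8},{3},{4,6}}
  round 2: {{0},{1,5},{2},{3},{4},{6},{7},{8}}
stable after 3 split(s): 8 block(s)
1∈{1,5}, 6∈{6}

Answer: NOT BISIMILAR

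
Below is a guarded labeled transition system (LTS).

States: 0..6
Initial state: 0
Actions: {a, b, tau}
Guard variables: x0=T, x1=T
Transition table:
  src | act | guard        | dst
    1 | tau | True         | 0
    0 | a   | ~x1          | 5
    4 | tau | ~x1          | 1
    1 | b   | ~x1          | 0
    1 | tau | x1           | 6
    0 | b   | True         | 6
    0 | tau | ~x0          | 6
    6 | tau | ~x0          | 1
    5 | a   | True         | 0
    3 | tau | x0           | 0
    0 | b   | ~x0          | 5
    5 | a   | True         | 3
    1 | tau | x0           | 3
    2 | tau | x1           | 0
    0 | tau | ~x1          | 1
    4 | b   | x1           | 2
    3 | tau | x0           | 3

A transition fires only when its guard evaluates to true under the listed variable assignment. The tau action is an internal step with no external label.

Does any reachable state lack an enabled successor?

Reach set: {0,6}
  0: b→6  [1 exit(s)]
  6: ∅  [STUCK]
witness 6: b

Answer: DEADLOCK at state 6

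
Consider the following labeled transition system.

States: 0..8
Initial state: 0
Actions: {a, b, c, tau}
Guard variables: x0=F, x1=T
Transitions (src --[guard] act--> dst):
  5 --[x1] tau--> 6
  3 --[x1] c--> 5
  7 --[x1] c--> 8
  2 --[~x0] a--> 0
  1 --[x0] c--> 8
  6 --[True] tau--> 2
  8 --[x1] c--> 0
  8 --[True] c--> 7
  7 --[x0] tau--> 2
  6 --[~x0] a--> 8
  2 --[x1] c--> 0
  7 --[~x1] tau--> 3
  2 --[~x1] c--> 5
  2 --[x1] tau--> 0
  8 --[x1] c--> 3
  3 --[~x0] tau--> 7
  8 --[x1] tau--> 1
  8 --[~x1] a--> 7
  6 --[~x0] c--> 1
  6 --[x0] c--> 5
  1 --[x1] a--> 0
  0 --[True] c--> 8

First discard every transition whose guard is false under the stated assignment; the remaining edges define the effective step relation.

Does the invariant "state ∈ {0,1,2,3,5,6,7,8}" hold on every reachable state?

Answer: INVARIANT HOLDS

Working:
Safe = {0,1,2,3,5,6,7,8}
Reach set: {0,1,2,3,5,6,7,8}
  0: ✓
  1: ✓
  2: ✓
  3: ✓
  5: ✓
  6: ✓
  7: ✓
  8: ✓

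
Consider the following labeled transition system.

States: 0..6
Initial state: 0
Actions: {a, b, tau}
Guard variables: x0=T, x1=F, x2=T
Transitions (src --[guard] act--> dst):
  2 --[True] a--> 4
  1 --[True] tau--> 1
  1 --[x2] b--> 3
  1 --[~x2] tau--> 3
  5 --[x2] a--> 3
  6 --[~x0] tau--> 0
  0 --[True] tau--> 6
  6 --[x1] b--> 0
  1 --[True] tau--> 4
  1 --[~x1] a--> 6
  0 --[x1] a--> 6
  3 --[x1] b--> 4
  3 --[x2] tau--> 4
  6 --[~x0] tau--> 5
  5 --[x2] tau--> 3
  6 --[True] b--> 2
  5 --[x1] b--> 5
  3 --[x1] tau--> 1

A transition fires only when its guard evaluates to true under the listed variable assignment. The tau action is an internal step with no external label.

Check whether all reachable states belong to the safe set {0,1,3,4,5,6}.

Answer: INVARIANT VIOLATED at state 2

Analysis:
Allowed set {0,1,3,4,5,6}
R = {0,2,4,6}
  0: ✓
  2: outside
  4: ✓
  6: ✓
reach 2 via tau·b — violates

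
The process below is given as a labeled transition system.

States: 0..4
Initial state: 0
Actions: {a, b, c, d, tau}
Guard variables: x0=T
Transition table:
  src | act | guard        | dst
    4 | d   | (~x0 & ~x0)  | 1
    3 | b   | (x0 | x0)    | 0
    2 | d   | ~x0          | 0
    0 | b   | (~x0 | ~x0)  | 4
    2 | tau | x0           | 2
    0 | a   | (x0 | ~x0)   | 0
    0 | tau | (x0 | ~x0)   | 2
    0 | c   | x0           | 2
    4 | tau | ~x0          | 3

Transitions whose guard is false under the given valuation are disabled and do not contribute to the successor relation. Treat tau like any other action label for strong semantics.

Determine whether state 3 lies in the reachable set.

Guard filter leaves 5 enabled edge(s).
L0 = {0}
L1 = {2}  now seen {0,2}
Reachable = {0,2}

Answer: UNREACHABLE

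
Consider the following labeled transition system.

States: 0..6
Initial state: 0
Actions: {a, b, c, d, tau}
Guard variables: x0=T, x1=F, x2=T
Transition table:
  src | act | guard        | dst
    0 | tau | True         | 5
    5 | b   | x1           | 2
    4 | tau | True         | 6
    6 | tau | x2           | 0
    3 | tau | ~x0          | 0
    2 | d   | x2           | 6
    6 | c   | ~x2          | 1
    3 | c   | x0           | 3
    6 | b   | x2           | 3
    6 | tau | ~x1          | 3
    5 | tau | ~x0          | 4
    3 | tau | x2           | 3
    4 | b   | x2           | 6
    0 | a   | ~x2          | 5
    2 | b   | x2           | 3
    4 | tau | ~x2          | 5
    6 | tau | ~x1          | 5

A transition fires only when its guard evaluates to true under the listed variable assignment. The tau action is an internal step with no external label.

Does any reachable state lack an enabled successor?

Reachable = {0,5}
  0: tau→5  [1 out]
  5: ∅  [STUCK]
Path to 5: tau

Answer: DEADLOCK at state 5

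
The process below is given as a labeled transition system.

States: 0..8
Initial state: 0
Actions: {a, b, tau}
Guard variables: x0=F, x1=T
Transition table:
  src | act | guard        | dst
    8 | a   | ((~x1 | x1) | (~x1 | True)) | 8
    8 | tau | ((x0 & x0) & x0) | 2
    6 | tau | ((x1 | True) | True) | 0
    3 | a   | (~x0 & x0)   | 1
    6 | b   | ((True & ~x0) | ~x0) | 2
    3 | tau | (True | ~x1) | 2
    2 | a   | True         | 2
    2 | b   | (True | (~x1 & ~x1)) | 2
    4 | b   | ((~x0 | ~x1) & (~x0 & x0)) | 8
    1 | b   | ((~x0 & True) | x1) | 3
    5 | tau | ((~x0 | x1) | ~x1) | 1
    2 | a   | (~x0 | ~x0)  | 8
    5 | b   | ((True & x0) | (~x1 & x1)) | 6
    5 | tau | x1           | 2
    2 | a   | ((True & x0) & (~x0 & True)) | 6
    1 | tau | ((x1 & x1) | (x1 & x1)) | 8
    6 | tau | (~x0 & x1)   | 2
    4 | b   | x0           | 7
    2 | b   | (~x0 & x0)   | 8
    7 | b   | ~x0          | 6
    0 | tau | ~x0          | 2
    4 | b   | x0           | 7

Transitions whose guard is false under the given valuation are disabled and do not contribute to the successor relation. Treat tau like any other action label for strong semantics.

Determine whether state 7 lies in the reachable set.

After dropping false guards: 14 live edges.
Layer 0: {0}
Layer 1: {2}  now seen {0,2}
Layer 2: {8}  now seen {0,2,8}
Reach set: {0,2,8}

Answer: UNREACHABLE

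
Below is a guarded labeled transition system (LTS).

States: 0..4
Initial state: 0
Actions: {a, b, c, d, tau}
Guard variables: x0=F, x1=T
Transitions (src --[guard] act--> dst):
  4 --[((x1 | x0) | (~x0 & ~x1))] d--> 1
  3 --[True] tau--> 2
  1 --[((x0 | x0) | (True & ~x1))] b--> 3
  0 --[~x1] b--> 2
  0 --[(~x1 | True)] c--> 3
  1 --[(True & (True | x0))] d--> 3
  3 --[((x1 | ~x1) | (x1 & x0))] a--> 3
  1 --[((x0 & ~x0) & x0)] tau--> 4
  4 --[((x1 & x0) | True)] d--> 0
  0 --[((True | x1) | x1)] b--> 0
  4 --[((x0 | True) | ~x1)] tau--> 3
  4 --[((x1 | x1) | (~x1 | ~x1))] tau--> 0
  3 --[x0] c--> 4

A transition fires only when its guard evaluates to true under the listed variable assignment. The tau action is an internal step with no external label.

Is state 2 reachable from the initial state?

9 transition(s) survive guard evaluation.
Layer 0: {0}
Layer 1: {3}  now seen {0,3}
Layer 2: {2}  now seen {0,2,3}
Reachable = {0,2,3}
trace reaching 2: c·tau

Answer: REACHABLE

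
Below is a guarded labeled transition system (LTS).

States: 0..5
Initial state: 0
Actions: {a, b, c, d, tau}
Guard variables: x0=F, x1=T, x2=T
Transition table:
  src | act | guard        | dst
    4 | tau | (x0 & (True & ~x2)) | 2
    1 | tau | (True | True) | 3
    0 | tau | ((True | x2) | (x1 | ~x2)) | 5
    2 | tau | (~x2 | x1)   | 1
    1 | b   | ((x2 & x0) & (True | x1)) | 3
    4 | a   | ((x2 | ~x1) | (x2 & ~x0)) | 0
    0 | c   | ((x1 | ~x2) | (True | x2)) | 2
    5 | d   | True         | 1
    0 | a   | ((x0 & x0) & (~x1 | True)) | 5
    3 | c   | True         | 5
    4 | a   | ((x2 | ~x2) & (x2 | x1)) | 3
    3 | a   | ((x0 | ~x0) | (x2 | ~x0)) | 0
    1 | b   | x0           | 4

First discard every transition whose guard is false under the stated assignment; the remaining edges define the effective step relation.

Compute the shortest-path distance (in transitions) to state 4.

Breadth-first toward 4:
  Layer 0: {0}
  Layer 1: {2,5}
  Layer 2: {1}
  Layer 3: {3}
4 never appears.

Answer: UNREACHABLE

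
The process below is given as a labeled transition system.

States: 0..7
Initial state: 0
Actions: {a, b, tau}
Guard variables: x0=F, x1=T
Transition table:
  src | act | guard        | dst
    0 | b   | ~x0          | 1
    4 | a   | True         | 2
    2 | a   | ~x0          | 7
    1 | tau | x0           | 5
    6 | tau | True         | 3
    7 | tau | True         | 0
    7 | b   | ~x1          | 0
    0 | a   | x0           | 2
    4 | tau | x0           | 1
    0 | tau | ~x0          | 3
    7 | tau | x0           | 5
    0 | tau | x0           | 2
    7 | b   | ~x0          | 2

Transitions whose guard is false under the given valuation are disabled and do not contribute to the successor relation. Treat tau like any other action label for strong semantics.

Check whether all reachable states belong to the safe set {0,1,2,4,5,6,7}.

Safe = {0,1,2,4,5,6,7}
Reach set: {0,1,3}
  0: ok
  1: ok
  3: VIOLATES
witness against invariant: tau → 3

Answer: INVARIANT VIOLATED at state 3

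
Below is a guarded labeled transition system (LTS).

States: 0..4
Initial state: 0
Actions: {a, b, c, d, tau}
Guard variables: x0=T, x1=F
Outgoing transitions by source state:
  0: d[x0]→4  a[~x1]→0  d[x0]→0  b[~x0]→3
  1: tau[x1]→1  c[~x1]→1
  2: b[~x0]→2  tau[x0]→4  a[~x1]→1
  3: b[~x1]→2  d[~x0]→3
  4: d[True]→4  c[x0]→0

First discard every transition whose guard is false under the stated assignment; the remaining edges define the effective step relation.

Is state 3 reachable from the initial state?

9 transition(s) survive guard evaluation.
L0 = {0}
L1 = {4}  cumulative {0,4}
Reach set: {0,4}

Answer: UNREACHABLE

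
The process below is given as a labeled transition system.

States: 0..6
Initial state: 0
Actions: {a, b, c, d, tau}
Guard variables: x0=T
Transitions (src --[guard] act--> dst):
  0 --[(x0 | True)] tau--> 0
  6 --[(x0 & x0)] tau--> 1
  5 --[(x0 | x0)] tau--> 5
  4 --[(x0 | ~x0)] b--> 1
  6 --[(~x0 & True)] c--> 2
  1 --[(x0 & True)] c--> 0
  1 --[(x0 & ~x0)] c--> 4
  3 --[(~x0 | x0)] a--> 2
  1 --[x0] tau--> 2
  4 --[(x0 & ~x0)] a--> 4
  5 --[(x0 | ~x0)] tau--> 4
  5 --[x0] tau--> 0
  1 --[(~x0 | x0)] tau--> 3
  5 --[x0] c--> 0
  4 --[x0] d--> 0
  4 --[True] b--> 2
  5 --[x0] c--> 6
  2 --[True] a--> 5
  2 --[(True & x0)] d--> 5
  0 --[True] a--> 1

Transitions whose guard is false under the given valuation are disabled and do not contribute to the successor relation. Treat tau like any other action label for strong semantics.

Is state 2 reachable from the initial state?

After dropping false guards: 17 live edges.
depth 0: {0}
depth 1: {1}  cumulative {0,1}
depth 2: {2,3}  cumulative {0,1,2,3}
depth 3: {5}  cumulative {0,1,2,3,5}
depth 4: {4,6}  cumulative {0,1,2,3,4,5,6}
Reach set: {0,1,2,3,4,5,6}
witness 2: a·tau

Answer: REACHABLE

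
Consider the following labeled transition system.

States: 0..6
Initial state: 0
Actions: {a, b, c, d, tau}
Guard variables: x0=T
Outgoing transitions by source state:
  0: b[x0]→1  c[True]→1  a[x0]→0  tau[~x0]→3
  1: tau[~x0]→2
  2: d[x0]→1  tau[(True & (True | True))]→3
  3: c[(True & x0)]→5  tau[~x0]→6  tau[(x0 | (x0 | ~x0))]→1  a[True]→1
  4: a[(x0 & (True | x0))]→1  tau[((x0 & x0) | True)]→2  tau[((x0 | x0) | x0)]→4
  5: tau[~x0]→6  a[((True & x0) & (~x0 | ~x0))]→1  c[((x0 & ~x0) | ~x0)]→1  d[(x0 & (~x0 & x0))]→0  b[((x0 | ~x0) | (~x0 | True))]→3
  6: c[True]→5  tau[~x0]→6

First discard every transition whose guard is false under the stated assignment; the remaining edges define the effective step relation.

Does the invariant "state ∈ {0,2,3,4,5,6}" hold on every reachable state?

Inv-set: {0,2,3,4,5,6}
Reach set: {0,1}
  0: safe
  1: outside
counterexample path to 1: b

Answer: INVARIANT VIOLATED at state 1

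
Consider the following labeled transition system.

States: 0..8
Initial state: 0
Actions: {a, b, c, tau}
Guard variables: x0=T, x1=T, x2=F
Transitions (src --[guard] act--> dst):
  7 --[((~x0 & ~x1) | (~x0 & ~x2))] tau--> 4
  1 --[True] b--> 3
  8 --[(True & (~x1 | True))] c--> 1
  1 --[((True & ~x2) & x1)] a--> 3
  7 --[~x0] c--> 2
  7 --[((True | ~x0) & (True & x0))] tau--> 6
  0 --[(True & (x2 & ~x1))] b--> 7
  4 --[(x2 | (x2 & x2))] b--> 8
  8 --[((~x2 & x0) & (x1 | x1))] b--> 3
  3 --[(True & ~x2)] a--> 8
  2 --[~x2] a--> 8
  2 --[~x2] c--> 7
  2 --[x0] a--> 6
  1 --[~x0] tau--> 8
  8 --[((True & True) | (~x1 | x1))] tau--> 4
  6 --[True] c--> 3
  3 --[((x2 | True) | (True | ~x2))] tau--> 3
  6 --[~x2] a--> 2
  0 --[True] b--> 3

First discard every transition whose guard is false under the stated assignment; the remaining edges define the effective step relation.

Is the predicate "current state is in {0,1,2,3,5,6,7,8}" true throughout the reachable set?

Answer: INVARIANT VIOLATED at state 4

Trace:
Allowed set {0,1,2,3,5,6,7,8}
R = {0,1,3,4,8}
  0: ok
  1: ok
  3: ok
  4: outside
  8: ok
reach 4 via b·a·tau — violates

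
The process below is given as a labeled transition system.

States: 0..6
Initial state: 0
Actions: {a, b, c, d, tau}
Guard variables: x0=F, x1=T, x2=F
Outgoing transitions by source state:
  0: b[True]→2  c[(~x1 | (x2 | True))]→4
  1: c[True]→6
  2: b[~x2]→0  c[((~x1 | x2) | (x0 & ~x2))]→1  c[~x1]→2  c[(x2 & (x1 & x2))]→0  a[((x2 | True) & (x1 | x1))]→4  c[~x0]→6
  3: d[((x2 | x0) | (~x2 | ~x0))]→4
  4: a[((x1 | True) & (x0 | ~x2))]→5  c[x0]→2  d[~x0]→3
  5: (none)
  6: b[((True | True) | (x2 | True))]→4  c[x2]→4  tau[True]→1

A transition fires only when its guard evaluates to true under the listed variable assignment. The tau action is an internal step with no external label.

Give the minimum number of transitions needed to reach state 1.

Breadth-first toward 1:
  depth 0: {0}
  depth 1: {2,4}
  depth 2: {3,5,6}
  depth 3: {1}
depth(1)=3, e.g. b·c·tau

Answer: 3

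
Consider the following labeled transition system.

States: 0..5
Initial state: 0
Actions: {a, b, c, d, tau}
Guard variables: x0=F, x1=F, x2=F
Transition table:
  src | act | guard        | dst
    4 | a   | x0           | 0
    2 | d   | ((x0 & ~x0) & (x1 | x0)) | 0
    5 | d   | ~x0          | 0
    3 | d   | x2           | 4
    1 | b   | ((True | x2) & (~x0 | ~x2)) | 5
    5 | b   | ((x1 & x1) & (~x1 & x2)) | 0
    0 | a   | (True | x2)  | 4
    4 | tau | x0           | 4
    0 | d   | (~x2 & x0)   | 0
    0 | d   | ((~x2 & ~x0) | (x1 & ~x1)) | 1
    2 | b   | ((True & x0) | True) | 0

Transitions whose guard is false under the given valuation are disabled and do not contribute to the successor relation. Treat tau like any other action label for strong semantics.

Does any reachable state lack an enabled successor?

R = {0,1,4,5}
  0: a→4  d→1  [2 out]
  1: b→5  [1 out]
  4: ∅  [deadlock]
  5: d→0  [1 out]
trace reaching 4: a

Answer: DEADLOCK at state 4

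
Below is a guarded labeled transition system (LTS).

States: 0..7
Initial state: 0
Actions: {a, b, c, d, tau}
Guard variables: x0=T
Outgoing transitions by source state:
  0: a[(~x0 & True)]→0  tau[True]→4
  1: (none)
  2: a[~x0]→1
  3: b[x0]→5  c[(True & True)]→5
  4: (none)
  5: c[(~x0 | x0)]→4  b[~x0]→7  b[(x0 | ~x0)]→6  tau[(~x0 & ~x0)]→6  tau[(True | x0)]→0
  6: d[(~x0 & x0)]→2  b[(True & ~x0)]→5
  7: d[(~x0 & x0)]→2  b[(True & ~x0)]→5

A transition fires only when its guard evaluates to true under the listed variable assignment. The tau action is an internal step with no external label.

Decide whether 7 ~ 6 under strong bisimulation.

Refine partition for ~:
  round 0: {{0,1,2,3,4,5,6,7}}
  round 1: {{0},{1,2,4,6,7},{3},{5}}
4 equivalence class(es) (converged in 2)
class of 7: {1,2,4,6,7}; class of 6: {1,2,4,6,7}

Answer: BISIMILAR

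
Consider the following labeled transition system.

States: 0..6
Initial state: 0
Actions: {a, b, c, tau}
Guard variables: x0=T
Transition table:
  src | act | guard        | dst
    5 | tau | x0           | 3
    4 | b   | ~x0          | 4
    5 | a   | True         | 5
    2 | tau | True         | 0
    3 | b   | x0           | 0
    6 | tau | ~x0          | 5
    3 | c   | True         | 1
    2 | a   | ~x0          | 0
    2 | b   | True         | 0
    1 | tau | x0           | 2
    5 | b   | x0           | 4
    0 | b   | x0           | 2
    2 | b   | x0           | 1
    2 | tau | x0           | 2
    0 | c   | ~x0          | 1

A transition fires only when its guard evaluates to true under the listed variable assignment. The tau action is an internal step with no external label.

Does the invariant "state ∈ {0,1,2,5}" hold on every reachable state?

Answer: INVARIANT HOLDS

Trace:
Safe = {0,1,2,5}
Reachable = {0,1,2}
  0: ✓
  1: ✓
  2: ✓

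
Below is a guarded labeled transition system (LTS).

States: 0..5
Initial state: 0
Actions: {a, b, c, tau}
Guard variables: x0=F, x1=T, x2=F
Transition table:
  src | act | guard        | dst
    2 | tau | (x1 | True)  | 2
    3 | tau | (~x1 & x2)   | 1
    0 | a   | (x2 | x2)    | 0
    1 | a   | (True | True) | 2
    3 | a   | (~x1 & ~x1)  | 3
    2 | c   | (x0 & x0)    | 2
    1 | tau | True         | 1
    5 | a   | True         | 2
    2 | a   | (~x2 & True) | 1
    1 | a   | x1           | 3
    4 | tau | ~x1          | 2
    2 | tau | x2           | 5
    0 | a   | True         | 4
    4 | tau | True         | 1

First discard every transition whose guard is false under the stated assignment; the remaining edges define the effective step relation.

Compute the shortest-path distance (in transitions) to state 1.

Answer: 2

Trace:
Breadth-first toward 1:
  L0 = {0}
  L1 = {4}
  L2 = {1}
depth(1)=2, e.g. a·tau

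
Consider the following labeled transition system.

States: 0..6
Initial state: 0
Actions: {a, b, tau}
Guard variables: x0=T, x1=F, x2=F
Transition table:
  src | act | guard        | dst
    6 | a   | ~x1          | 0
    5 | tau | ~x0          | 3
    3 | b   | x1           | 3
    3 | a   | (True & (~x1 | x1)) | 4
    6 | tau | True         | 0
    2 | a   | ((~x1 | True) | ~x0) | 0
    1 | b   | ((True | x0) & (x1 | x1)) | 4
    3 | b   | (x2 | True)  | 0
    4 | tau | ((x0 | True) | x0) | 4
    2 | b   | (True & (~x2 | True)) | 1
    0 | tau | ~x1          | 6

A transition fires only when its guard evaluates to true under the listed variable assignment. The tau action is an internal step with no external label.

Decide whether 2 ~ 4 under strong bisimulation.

Answer: NOT BISIMILAR

Trace:
Compute ~ classes (split until stable):
  round 0: {{0,1,2,3,4,5,6}}
  round 1: {{0,4},{1,5},{2,3},{6}}
  round 2: {{0},{1,5},{2},{3},{4},{6}}
Fixed point at round 3; 6 class(es).
[2]={2}  [4]={4}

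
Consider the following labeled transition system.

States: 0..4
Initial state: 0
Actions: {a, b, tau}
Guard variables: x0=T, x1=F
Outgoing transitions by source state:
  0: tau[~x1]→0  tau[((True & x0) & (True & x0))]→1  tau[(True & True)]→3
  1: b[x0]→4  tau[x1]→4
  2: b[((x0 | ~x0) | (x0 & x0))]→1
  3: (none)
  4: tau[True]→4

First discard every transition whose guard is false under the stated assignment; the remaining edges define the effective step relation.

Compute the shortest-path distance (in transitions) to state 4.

Answer: 2

Trace:
BFS to 4:
  L0 = {0}
  L1 = {1,3}
  L2 = {4}
4 enters at depth 2; path tau·b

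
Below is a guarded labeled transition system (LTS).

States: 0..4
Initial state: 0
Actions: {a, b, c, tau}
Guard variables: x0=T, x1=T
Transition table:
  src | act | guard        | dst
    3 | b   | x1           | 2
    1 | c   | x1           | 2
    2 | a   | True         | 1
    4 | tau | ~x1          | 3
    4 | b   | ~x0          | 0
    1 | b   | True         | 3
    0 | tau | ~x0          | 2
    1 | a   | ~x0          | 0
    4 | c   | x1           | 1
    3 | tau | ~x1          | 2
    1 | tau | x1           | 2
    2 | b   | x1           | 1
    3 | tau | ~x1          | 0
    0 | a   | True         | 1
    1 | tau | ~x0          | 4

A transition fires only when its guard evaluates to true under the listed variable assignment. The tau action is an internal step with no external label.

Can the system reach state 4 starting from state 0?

Answer: UNREACHABLE

Trace:
8 transition(s) survive guard evaluation.
depth 0: {0}
depth 1: {1}  total {0,1}
depth 2: {2,3}  total {0,1,2,3}
Reachable = {0,1,2,3}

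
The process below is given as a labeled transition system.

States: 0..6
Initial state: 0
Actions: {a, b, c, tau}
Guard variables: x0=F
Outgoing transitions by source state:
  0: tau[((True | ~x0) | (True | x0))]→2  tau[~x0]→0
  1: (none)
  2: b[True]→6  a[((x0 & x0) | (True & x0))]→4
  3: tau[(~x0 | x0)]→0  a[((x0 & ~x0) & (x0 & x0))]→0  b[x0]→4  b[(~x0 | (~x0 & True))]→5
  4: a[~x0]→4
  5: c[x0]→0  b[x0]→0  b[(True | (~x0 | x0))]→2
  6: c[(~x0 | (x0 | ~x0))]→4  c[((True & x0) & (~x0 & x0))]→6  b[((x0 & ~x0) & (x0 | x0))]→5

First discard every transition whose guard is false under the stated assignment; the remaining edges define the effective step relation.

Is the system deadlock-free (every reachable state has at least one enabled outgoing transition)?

Reachable = {0,2,4,6}
  0: tau→0  tau→2  [deg 2]
  2: b→6  [deg 1]
  4: a→4  [deg 1]
  6: c→4  [deg 1]

Answer: DEADLOCK-FREE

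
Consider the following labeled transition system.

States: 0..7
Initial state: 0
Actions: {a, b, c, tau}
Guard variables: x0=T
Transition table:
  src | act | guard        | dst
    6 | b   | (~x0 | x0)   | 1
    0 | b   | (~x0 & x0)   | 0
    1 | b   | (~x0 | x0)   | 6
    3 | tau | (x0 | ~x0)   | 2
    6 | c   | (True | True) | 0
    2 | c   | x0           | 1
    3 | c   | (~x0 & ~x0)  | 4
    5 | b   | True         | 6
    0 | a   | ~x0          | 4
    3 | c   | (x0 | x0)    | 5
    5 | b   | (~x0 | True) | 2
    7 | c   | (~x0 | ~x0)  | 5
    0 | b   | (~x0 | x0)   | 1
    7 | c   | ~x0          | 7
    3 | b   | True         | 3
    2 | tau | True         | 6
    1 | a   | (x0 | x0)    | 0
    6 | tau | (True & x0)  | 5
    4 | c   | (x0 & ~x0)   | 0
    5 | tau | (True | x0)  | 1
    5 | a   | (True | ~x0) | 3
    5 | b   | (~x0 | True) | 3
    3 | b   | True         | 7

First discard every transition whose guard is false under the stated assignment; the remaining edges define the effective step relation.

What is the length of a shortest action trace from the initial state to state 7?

Answer: 5

Trace:
Layered search for 7:
  Layer 0: {0}
  Layer 1: {1}
  Layer 2: {6}
  Layer 3: {5}
  Layer 4: {2,3}
  Layer 5: {7}
7 enters at depth 5; path b·b·tau·a·b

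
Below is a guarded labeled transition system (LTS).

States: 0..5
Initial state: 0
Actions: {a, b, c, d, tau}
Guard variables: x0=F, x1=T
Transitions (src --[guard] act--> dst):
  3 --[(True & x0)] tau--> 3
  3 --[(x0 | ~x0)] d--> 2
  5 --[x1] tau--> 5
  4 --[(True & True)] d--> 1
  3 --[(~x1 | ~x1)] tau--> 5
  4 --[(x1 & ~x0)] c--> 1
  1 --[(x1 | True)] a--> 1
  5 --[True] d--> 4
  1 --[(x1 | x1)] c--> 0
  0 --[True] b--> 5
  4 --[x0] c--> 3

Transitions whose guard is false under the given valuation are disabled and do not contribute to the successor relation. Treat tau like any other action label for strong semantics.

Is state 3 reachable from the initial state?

After dropping false guards: 8 live edges.
depth 0: {0}
depth 1: {5}  cumulative {0,5}
depth 2: {4}  cumulative {0,4,5}
depth 3: {1}  cumulative {0,1,4,5}
Reachable = {0,1,4,5}

Answer: UNREACHABLE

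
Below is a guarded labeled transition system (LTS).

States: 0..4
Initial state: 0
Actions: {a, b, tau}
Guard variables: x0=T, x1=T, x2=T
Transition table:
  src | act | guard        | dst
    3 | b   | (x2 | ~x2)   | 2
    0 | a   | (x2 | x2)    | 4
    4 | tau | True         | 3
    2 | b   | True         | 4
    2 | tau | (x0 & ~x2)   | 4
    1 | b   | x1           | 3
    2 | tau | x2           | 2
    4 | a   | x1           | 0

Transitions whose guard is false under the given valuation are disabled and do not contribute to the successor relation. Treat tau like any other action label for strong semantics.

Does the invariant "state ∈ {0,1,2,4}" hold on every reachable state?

Answer: INVARIANT VIOLATED at state 3

Analysis:
Inv-set: {0,1,2,4}
R = {0,2,3,4}
  0: safe
  2: safe
  3: VIOLATES
  4: safe
reach 3 via a·tau — violates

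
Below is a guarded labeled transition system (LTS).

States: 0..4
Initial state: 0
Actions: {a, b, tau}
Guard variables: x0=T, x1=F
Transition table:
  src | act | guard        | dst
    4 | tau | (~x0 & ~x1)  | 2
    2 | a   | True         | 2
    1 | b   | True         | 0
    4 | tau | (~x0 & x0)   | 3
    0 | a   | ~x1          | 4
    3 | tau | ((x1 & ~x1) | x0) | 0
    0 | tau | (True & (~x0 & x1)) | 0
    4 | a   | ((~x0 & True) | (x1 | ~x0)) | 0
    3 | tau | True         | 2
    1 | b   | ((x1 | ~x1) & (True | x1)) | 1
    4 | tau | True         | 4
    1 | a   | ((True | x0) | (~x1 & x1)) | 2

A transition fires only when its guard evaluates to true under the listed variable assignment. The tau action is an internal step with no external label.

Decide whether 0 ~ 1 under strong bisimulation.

Answer: NOT BISIMILAR

Trace:
Compute ~ classes (split until stable):
  π0 = {{0,1,2,3,4}}
  π1 = {{0,2},{1},{3,4}}
  π2 = {{0},{1},{2},{3},{4}}
stable after 3 split(s): 5 block(s)
0∈{0}, 1∈{1}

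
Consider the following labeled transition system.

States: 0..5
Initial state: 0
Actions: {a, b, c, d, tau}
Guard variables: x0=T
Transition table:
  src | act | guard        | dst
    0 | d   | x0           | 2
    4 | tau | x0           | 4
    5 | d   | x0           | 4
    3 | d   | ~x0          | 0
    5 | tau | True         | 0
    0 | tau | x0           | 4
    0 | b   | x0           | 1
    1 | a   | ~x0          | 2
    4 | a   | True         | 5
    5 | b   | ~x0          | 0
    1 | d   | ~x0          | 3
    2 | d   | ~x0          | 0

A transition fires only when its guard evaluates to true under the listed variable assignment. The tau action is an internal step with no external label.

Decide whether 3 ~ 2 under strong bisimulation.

Compute ~ classes (split until stable):
  π0 = {{0,1,2,3,4,5}}
  π1 = {{0},{1,2,3},{4},{5}}
Fixed point at round 2; 4 class(es).
class of 3: {1,2,3}; class of 2: {1,2,3}

Answer: BISIMILAR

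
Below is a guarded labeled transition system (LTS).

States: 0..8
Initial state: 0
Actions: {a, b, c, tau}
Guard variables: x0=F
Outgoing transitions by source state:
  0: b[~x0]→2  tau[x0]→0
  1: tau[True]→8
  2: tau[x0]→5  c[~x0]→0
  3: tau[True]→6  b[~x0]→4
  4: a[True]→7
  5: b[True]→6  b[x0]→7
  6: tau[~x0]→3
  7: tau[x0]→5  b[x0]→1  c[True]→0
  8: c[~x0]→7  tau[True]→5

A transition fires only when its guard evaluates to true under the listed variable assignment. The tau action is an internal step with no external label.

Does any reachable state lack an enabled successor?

Answer: DEADLOCK-FREE

Trace:
Reach set: {0,2}
  0: b→2  [1 out]
  2: c→0  [1 out]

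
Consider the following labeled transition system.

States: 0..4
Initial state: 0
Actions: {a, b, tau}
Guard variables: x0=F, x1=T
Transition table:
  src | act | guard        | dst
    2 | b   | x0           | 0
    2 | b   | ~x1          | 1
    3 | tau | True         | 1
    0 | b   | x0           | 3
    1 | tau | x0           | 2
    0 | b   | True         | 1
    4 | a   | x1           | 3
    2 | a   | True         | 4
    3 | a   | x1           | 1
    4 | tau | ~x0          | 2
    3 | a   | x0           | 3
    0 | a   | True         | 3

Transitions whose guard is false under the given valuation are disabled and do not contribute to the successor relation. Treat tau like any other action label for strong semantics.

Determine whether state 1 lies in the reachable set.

Answer: REACHABLE

Trace:
After dropping false guards: 7 live edges.
L0 = {0}
L1 = {1,3}  now seen {0,1,3}
Reach set: {0,1,3}
Path to 1: b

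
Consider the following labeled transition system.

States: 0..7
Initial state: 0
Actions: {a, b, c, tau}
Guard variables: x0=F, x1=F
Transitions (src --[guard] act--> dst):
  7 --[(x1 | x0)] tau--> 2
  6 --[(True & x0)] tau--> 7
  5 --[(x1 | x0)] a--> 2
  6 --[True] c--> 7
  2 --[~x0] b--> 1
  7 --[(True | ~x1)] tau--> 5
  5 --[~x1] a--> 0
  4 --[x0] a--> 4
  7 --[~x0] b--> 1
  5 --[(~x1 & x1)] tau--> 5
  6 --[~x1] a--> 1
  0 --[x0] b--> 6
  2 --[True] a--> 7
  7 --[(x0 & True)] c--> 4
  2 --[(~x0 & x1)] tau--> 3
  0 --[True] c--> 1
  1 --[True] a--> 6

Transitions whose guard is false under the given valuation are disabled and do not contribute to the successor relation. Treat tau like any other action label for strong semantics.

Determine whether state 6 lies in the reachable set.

After dropping false guards: 9 live edges.
L0 = {0}
L1 = {1}  total {0,1}
L2 = {6}  total {0,1,6}
L3 = {7}  total {0,1,6,7}
L4 = {5}  total {0,1,5,6,7}
Reach set: {0,1,5,6,7}
trace reaching 6: c·a

Answer: REACHABLE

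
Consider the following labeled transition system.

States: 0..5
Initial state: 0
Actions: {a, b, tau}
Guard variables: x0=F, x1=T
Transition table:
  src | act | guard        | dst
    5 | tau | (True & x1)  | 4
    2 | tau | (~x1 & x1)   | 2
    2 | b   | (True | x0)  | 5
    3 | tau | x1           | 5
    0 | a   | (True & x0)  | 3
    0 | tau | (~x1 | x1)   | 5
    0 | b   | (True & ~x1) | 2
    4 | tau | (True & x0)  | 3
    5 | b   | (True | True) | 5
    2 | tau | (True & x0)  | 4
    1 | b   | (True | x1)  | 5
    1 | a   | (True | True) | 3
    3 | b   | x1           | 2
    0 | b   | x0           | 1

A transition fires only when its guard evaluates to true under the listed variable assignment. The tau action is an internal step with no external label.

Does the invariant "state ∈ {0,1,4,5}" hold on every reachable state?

Answer: INVARIANT HOLDS

Working:
Inv-set: {0,1,4,5}
Reachable = {0,4,5}
  0: safe
  4: safe
  5: safe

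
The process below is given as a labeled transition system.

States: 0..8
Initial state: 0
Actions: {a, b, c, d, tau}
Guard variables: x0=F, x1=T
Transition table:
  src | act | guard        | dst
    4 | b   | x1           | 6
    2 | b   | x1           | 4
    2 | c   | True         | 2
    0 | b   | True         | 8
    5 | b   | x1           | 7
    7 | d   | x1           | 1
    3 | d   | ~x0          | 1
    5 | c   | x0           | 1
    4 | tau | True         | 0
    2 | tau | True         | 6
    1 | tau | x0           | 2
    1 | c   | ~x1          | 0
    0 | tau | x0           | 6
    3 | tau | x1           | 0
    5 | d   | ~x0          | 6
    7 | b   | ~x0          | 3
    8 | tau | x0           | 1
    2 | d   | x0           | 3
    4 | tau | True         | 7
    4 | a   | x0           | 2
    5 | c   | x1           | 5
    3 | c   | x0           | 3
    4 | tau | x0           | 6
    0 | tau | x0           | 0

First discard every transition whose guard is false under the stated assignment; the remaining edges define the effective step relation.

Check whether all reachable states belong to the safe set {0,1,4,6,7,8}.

Answer: INVARIANT HOLDS

Working:
Allowed set {0,1,4,6,7,8}
Reach set: {0,8}
  0: safe
  8: safe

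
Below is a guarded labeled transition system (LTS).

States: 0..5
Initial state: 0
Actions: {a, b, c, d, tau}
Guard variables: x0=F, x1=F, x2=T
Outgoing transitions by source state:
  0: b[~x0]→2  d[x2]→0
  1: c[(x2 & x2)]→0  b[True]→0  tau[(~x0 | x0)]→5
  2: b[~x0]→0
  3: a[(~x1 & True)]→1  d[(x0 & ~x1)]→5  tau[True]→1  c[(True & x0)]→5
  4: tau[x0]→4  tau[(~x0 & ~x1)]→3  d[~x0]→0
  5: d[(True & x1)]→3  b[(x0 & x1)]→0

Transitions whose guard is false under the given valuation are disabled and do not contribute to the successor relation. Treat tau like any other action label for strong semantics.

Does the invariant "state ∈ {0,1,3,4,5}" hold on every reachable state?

Answer: INVARIANT VIOLATED at state 2

Analysis:
Safe = {0,1,3,4,5}
Reachable = {0,2}
  0: safe
  2: VIOLATES
reach 2 via b — violates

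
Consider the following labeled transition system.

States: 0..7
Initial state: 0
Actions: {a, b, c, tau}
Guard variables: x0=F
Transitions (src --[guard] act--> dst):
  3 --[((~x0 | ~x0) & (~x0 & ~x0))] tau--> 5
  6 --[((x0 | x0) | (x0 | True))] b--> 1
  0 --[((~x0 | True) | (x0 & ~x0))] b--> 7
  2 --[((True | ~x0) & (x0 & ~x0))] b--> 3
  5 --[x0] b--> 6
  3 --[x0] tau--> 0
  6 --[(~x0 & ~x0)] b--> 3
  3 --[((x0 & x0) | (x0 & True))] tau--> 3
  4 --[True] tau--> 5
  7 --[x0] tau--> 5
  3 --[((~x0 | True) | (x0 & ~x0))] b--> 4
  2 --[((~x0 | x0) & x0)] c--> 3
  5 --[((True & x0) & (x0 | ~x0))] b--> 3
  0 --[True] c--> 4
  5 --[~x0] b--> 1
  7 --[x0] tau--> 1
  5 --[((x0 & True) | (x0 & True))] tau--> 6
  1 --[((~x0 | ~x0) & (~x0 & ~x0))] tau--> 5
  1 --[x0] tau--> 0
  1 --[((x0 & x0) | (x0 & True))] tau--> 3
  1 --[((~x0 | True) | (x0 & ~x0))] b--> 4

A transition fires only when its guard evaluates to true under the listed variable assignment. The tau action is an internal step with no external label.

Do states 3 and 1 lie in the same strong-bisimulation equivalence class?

Compute ~ classes (split until stable):
  round 0: {{0,1,2,3,4,5,6,7}}
  round 1: {{0},{1,3},{2,7},{4},{5,6}}
Fixed point at round 2; 5 class(es).
class of 3: {1,3}; class of 1: {1,3}

Answer: BISIMILAR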